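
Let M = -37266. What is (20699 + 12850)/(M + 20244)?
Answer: -11183/5674 ≈ -1.9709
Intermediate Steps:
(20699 + 12850)/(M + 20244) = (20699 + 12850)/(-37266 + 20244) = 33549/(-17022) = 33549*(-1/17022) = -11183/5674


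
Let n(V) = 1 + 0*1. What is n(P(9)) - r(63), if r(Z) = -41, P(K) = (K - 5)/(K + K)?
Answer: 42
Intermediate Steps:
P(K) = (-5 + K)/(2*K) (P(K) = (-5 + K)/((2*K)) = (-5 + K)*(1/(2*K)) = (-5 + K)/(2*K))
n(V) = 1 (n(V) = 1 + 0 = 1)
n(P(9)) - r(63) = 1 - 1*(-41) = 1 + 41 = 42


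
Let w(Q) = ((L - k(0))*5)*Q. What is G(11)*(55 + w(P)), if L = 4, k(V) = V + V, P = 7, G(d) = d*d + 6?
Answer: 24765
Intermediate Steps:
G(d) = 6 + d² (G(d) = d² + 6 = 6 + d²)
k(V) = 2*V
w(Q) = 20*Q (w(Q) = ((4 - 2*0)*5)*Q = ((4 - 1*0)*5)*Q = ((4 + 0)*5)*Q = (4*5)*Q = 20*Q)
G(11)*(55 + w(P)) = (6 + 11²)*(55 + 20*7) = (6 + 121)*(55 + 140) = 127*195 = 24765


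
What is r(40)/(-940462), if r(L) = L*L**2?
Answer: -32000/470231 ≈ -0.068052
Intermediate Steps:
r(L) = L**3
r(40)/(-940462) = 40**3/(-940462) = 64000*(-1/940462) = -32000/470231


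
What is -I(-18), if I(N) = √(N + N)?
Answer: -6*I ≈ -6.0*I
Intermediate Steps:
I(N) = √2*√N (I(N) = √(2*N) = √2*√N)
-I(-18) = -√2*√(-18) = -√2*3*I*√2 = -6*I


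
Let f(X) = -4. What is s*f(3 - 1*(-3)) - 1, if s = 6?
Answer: -25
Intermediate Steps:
s*f(3 - 1*(-3)) - 1 = 6*(-4) - 1 = -24 - 1 = -25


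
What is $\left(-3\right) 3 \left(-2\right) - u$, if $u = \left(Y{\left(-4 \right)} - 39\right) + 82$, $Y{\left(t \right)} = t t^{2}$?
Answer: $39$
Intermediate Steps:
$Y{\left(t \right)} = t^{3}$
$u = -21$ ($u = \left(\left(-4\right)^{3} - 39\right) + 82 = \left(-64 - 39\right) + 82 = -103 + 82 = -21$)
$\left(-3\right) 3 \left(-2\right) - u = \left(-3\right) 3 \left(-2\right) - -21 = \left(-9\right) \left(-2\right) + 21 = 18 + 21 = 39$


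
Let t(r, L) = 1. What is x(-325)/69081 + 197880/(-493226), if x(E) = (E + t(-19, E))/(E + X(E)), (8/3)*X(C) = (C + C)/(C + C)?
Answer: -5916509640228/14747733359947 ≈ -0.40118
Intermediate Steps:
X(C) = 3/8 (X(C) = 3*((C + C)/(C + C))/8 = 3*((2*C)/((2*C)))/8 = 3*((2*C)*(1/(2*C)))/8 = (3/8)*1 = 3/8)
x(E) = (1 + E)/(3/8 + E) (x(E) = (E + 1)/(E + 3/8) = (1 + E)/(3/8 + E))
x(-325)/69081 + 197880/(-493226) = (8*(1 - 325)/(3 + 8*(-325)))/69081 + 197880/(-493226) = (8*(-324)/(3 - 2600))*(1/69081) + 197880*(-1/493226) = (8*(-324)/(-2597))*(1/69081) - 98940/246613 = (8*(-1/2597)*(-324))*(1/69081) - 98940/246613 = (2592/2597)*(1/69081) - 98940/246613 = 864/59801119 - 98940/246613 = -5916509640228/14747733359947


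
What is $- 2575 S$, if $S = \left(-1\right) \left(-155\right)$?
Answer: $-399125$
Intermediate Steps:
$S = 155$
$- 2575 S = \left(-2575\right) 155 = -399125$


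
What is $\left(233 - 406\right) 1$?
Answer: $-173$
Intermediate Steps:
$\left(233 - 406\right) 1 = \left(-173\right) 1 = -173$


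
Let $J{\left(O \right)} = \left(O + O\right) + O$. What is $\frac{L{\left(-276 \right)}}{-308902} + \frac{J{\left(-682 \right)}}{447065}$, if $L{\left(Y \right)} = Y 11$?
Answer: $\frac{32967084}{6277239665} \approx 0.0052518$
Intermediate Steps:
$L{\left(Y \right)} = 11 Y$
$J{\left(O \right)} = 3 O$ ($J{\left(O \right)} = 2 O + O = 3 O$)
$\frac{L{\left(-276 \right)}}{-308902} + \frac{J{\left(-682 \right)}}{447065} = \frac{11 \left(-276\right)}{-308902} + \frac{3 \left(-682\right)}{447065} = \left(-3036\right) \left(- \frac{1}{308902}\right) - \frac{2046}{447065} = \frac{138}{14041} - \frac{2046}{447065} = \frac{32967084}{6277239665}$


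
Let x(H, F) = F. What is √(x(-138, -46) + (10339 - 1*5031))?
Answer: √5262 ≈ 72.540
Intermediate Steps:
√(x(-138, -46) + (10339 - 1*5031)) = √(-46 + (10339 - 1*5031)) = √(-46 + (10339 - 5031)) = √(-46 + 5308) = √5262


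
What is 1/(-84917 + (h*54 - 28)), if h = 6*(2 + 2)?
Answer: -1/83649 ≈ -1.1955e-5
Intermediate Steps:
h = 24 (h = 6*4 = 24)
1/(-84917 + (h*54 - 28)) = 1/(-84917 + (24*54 - 28)) = 1/(-84917 + (1296 - 28)) = 1/(-84917 + 1268) = 1/(-83649) = -1/83649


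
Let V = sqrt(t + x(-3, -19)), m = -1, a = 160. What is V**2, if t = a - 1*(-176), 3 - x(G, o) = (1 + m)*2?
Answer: 339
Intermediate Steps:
x(G, o) = 3 (x(G, o) = 3 - (1 - 1)*2 = 3 - 0*2 = 3 - 1*0 = 3 + 0 = 3)
t = 336 (t = 160 - 1*(-176) = 160 + 176 = 336)
V = sqrt(339) (V = sqrt(336 + 3) = sqrt(339) ≈ 18.412)
V**2 = (sqrt(339))**2 = 339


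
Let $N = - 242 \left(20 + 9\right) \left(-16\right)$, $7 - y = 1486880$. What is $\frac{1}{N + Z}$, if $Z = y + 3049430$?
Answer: $\frac{1}{1674845} \approx 5.9707 \cdot 10^{-7}$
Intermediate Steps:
$y = -1486873$ ($y = 7 - 1486880 = -1486873$)
$Z = 1562557$ ($Z = -1486873 + 3049430 = 1562557$)
$N = 112288$ ($N = - 242 \cdot 29 \left(-16\right) = \left(-242\right) \left(-464\right) = 112288$)
$\frac{1}{N + Z} = \frac{1}{112288 + 1562557} = \frac{1}{1674845}$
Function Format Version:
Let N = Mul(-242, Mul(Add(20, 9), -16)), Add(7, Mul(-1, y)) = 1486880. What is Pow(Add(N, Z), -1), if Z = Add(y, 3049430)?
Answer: Rational(1, 1674845) ≈ 5.9707e-7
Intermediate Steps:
y = -1486873 (y = Add(7, Mul(-1, 1486880)) = Add(7, -1486880) = -1486873)
Z = 1562557 (Z = Add(-1486873, 3049430) = 1562557)
N = 112288 (N = Mul(-242, Mul(29, -16)) = Mul(-242, -464) = 112288)
Pow(Add(N, Z), -1) = Pow(Add(112288, 1562557), -1) = Pow(1674845, -1) = Rational(1, 1674845)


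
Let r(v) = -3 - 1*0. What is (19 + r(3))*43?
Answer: 688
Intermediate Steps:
r(v) = -3 (r(v) = -3 + 0 = -3)
(19 + r(3))*43 = (19 - 3)*43 = 16*43 = 688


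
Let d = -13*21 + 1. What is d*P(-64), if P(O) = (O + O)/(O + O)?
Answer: -272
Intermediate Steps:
P(O) = 1 (P(O) = (2*O)/((2*O)) = (2*O)*(1/(2*O)) = 1)
d = -272 (d = -273 + 1 = -272)
d*P(-64) = -272*1 = -272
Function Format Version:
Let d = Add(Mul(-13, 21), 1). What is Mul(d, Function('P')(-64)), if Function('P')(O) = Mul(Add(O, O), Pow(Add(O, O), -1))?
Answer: -272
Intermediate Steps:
Function('P')(O) = 1 (Function('P')(O) = Mul(Mul(2, O), Pow(Mul(2, O), -1)) = Mul(Mul(2, O), Mul(Rational(1, 2), Pow(O, -1))) = 1)
d = -272 (d = Add(-273, 1) = -272)
Mul(d, Function('P')(-64)) = Mul(-272, 1) = -272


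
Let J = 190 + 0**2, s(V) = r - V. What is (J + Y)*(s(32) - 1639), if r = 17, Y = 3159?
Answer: -5539246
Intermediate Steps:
s(V) = 17 - V
J = 190 (J = 190 + 0 = 190)
(J + Y)*(s(32) - 1639) = (190 + 3159)*((17 - 1*32) - 1639) = 3349*((17 - 32) - 1639) = 3349*(-15 - 1639) = 3349*(-1654) = -5539246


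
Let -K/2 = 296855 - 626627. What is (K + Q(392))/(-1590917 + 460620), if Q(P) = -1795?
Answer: -657749/1130297 ≈ -0.58193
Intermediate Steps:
K = 659544 (K = -2*(296855 - 626627) = -2*(-329772) = 659544)
(K + Q(392))/(-1590917 + 460620) = (659544 - 1795)/(-1590917 + 460620) = 657749/(-1130297) = 657749*(-1/1130297) = -657749/1130297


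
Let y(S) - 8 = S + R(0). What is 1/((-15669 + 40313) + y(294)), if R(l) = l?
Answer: 1/24946 ≈ 4.0087e-5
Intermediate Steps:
y(S) = 8 + S (y(S) = 8 + (S + 0) = 8 + S)
1/((-15669 + 40313) + y(294)) = 1/((-15669 + 40313) + (8 + 294)) = 1/(24644 + 302) = 1/24946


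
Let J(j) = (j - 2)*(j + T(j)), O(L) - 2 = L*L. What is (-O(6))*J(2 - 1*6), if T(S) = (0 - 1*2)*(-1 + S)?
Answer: 1368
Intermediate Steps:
T(S) = 2 - 2*S (T(S) = (0 - 2)*(-1 + S) = -2*(-1 + S) = 2 - 2*S)
O(L) = 2 + L² (O(L) = 2 + L*L = 2 + L²)
J(j) = (-2 + j)*(2 - j) (J(j) = (j - 2)*(j + (2 - 2*j)) = (-2 + j)*(2 - j))
(-O(6))*J(2 - 1*6) = (-(2 + 6²))*(-4 - (2 - 1*6)² + 4*(2 - 1*6)) = (-(2 + 36))*(-4 - (2 - 6)² + 4*(2 - 6)) = (-1*38)*(-4 - 1*(-4)² + 4*(-4)) = -38*(-4 - 1*16 - 16) = -38*(-4 - 16 - 16) = -38*(-36) = 1368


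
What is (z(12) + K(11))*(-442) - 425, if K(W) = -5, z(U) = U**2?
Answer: -61863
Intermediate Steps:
(z(12) + K(11))*(-442) - 425 = (12**2 - 5)*(-442) - 425 = (144 - 5)*(-442) - 425 = 139*(-442) - 425 = -61438 - 425 = -61863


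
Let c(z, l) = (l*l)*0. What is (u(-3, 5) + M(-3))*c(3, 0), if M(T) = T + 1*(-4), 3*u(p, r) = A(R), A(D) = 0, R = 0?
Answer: 0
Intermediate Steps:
c(z, l) = 0 (c(z, l) = l²*0 = 0)
u(p, r) = 0 (u(p, r) = (⅓)*0 = 0)
M(T) = -4 + T (M(T) = T - 4 = -4 + T)
(u(-3, 5) + M(-3))*c(3, 0) = (0 + (-4 - 3))*0 = (0 - 7)*0 = -7*0 = 0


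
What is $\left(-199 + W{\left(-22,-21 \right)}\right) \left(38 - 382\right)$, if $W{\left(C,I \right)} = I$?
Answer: $75680$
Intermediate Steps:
$\left(-199 + W{\left(-22,-21 \right)}\right) \left(38 - 382\right) = \left(-199 - 21\right) \left(38 - 382\right) = \left(-220\right) \left(-344\right) = 75680$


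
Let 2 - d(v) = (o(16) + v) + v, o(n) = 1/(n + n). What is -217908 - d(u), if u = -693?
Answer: -7017471/32 ≈ -2.1930e+5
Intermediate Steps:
o(n) = 1/(2*n)
d(v) = 63/32 - 2*v (d(v) = 2 - (((½)/16 + v) + v) = 2 - (((½)*(1/16) + v) + v) = 2 - ((1/32 + v) + v) = 2 - (1/32 + 2*v) = 2 + (-1/32 - 2*v) = 63/32 - 2*v)
-217908 - d(u) = -217908 - (63/32 - 2*(-693)) = -217908 - (63/32 + 1386) = -217908 - 1*44415/32 = -217908 - 44415/32 = -7017471/32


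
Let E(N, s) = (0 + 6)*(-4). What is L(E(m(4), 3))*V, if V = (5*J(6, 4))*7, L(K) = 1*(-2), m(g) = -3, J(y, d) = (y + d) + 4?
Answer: -980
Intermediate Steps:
J(y, d) = 4 + d + y (J(y, d) = (d + y) + 4 = 4 + d + y)
E(N, s) = -24 (E(N, s) = 6*(-4) = -24)
L(K) = -2
V = 490 (V = (5*(4 + 4 + 6))*7 = (5*14)*7 = 70*7 = 490)
L(E(m(4), 3))*V = -2*490 = -980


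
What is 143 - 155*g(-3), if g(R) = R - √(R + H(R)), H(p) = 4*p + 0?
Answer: 608 + 155*I*√15 ≈ 608.0 + 600.31*I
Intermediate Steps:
H(p) = 4*p
g(R) = R - √5*√R (g(R) = R - √(R + 4*R) = R - √(5*R) = R - √5*√R)
143 - 155*g(-3) = 143 - 155*(-3 - √5*√(-3)) = 143 - 155*(-3 - √5*I*√3) = 143 - 155*(-3 - I*√15) = 143 + (465 + 155*I*√15) = 608 + 155*I*√15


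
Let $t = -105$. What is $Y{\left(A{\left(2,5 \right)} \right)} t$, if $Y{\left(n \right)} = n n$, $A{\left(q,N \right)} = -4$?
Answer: $-1680$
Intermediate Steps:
$Y{\left(n \right)} = n^{2}$
$Y{\left(A{\left(2,5 \right)} \right)} t = \left(-4\right)^{2} \left(-105\right) = 16 \left(-105\right) = -1680$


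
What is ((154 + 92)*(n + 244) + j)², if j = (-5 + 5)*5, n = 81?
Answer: 6392002500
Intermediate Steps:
j = 0 (j = 0*5 = 0)
((154 + 92)*(n + 244) + j)² = ((154 + 92)*(81 + 244) + 0)² = (246*325 + 0)² = (79950 + 0)² = 79950² = 6392002500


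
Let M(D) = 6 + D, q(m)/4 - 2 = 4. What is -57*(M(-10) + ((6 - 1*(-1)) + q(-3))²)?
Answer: -54549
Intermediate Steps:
q(m) = 24 (q(m) = 8 + 4*4 = 8 + 16 = 24)
-57*(M(-10) + ((6 - 1*(-1)) + q(-3))²) = -57*((6 - 10) + ((6 - 1*(-1)) + 24)²) = -57*(-4 + ((6 + 1) + 24)²) = -57*(-4 + (7 + 24)²) = -57*(-4 + 31²) = -57*(-4 + 961) = -57*957 = -54549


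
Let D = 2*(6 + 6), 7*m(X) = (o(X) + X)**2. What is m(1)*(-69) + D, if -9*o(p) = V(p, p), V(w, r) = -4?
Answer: 649/189 ≈ 3.4339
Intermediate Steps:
o(p) = 4/9 (o(p) = -1/9*(-4) = 4/9)
m(X) = (4/9 + X)**2/7
D = 24 (D = 2*12 = 24)
m(1)*(-69) + D = ((4 + 9*1)**2/567)*(-69) + 24 = ((4 + 9)**2/567)*(-69) + 24 = ((1/567)*13**2)*(-69) + 24 = ((1/567)*169)*(-69) + 24 = (169/567)*(-69) + 24 = -3887/189 + 24 = 649/189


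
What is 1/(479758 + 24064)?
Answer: 1/503822 ≈ 1.9848e-6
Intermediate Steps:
1/(479758 + 24064) = 1/503822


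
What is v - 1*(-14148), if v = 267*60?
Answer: 30168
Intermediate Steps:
v = 16020
v - 1*(-14148) = 16020 - 1*(-14148) = 16020 + 14148 = 30168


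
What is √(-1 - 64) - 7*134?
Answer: -938 + I*√65 ≈ -938.0 + 8.0623*I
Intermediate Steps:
√(-1 - 64) - 7*134 = √(-65) - 938 = I*√65 - 938 = -938 + I*√65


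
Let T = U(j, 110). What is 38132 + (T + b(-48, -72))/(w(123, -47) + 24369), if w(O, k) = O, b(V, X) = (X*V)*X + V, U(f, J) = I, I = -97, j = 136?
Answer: 933679967/24492 ≈ 38122.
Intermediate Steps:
U(f, J) = -97
b(V, X) = V + V*X**2 (b(V, X) = (V*X)*X + V = V*X**2 + V = V + V*X**2)
T = -97
38132 + (T + b(-48, -72))/(w(123, -47) + 24369) = 38132 + (-97 - 48*(1 + (-72)**2))/(123 + 24369) = 38132 + (-97 - 48*(1 + 5184))/24492 = 38132 + (-97 - 48*5185)*(1/24492) = 38132 + (-97 - 248880)*(1/24492) = 38132 - 248977*1/24492 = 38132 - 248977/24492 = 933679967/24492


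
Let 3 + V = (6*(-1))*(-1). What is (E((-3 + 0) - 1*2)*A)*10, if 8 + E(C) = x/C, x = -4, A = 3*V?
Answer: -648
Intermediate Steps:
V = 3 (V = -3 + (6*(-1))*(-1) = -3 - 6*(-1) = -3 + 6 = 3)
A = 9 (A = 3*3 = 9)
E(C) = -8 - 4/C
(E((-3 + 0) - 1*2)*A)*10 = ((-8 - 4/((-3 + 0) - 1*2))*9)*10 = ((-8 - 4/(-3 - 2))*9)*10 = ((-8 - 4/(-5))*9)*10 = ((-8 - 4*(-⅕))*9)*10 = ((-8 + ⅘)*9)*10 = -36/5*9*10 = -324/5*10 = -648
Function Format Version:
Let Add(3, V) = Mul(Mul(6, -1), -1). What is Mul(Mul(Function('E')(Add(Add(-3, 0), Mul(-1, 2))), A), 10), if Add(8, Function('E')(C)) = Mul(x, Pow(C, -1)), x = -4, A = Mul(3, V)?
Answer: -648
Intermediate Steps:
V = 3 (V = Add(-3, Mul(Mul(6, -1), -1)) = Add(-3, Mul(-6, -1)) = Add(-3, 6) = 3)
A = 9 (A = Mul(3, 3) = 9)
Function('E')(C) = Add(-8, Mul(-4, Pow(C, -1)))
Mul(Mul(Function('E')(Add(Add(-3, 0), Mul(-1, 2))), A), 10) = Mul(Mul(Add(-8, Mul(-4, Pow(Add(Add(-3, 0), Mul(-1, 2)), -1))), 9), 10) = Mul(Mul(Add(-8, Mul(-4, Pow(Add(-3, -2), -1))), 9), 10) = Mul(Mul(Add(-8, Mul(-4, Pow(-5, -1))), 9), 10) = Mul(Mul(Add(-8, Mul(-4, Rational(-1, 5))), 9), 10) = Mul(Mul(Add(-8, Rational(4, 5)), 9), 10) = Mul(Mul(Rational(-36, 5), 9), 10) = Mul(Rational(-324, 5), 10) = -648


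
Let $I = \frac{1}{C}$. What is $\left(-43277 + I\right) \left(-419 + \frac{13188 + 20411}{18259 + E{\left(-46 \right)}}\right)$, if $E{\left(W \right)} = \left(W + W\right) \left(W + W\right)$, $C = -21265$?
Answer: $\frac{10273457043645228}{568264595} \approx 1.8079 \cdot 10^{7}$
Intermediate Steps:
$I = - \frac{1}{21265}$ ($I = \frac{1}{-21265} = - \frac{1}{21265} \approx -4.7026 \cdot 10^{-5}$)
$E{\left(W \right)} = 4 W^{2}$ ($E{\left(W \right)} = 2 W 2 W = 4 W^{2}$)
$\left(-43277 + I\right) \left(-419 + \frac{13188 + 20411}{18259 + E{\left(-46 \right)}}\right) = \left(-43277 - \frac{1}{21265}\right) \left(-419 + \frac{13188 + 20411}{18259 + 4 \left(-46\right)^{2}}\right) = - \frac{920285406 \left(-419 + \frac{33599}{18259 + 4 \cdot 2116}\right)}{21265} = - \frac{920285406 \left(-419 + \frac{33599}{18259 + 8464}\right)}{21265} = - \frac{920285406 \left(-419 + \frac{33599}{26723}\right)}{21265} = \left(- \frac{920285406}{21265}\right) \left(- \frac{11163338}{26723}\right) = \frac{10273457043645228}{568264595}$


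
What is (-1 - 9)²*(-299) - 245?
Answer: -30145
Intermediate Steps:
(-1 - 9)²*(-299) - 245 = (-10)²*(-299) - 245 = 100*(-299) - 245 = -29900 - 245 = -30145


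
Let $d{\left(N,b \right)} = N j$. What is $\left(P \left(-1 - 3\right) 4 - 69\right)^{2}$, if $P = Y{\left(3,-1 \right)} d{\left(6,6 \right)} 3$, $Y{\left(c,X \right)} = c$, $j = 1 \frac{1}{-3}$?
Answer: $47961$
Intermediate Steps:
$j = - \frac{1}{3}$ ($j = 1 \left(- \frac{1}{3}\right) = - \frac{1}{3} \approx -0.33333$)
$d{\left(N,b \right)} = - \frac{N}{3}$ ($d{\left(N,b \right)} = N \left(- \frac{1}{3}\right) = - \frac{N}{3}$)
$P = -18$ ($P = 3 \left(\left(- \frac{1}{3}\right) 6\right) 3 = 3 \left(-2\right) 3 = \left(-6\right) 3 = -18$)
$\left(P \left(-1 - 3\right) 4 - 69\right)^{2} = \left(- 18 \left(-1 - 3\right) 4 - 69\right)^{2} = \left(- 18 \left(\left(-4\right) 4\right) - 69\right)^{2} = \left(\left(-18\right) \left(-16\right) - 69\right)^{2} = \left(288 - 69\right)^{2} = 219^{2} = 47961$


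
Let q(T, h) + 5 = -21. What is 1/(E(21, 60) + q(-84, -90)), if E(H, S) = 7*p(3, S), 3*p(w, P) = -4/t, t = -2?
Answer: -3/64 ≈ -0.046875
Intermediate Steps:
q(T, h) = -26 (q(T, h) = -5 - 21 = -26)
p(w, P) = ⅔ (p(w, P) = (-4/(-2))/3 = (-4*(-½))/3 = (⅓)*2 = ⅔)
E(H, S) = 14/3 (E(H, S) = 7*(⅔) = 14/3)
1/(E(21, 60) + q(-84, -90)) = 1/(14/3 - 26) = 1/(-64/3) = -3/64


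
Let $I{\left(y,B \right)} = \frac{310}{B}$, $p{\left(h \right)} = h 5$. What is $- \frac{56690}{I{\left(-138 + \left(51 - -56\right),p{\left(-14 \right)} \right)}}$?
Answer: $\frac{396830}{31} \approx 12801.0$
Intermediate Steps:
$p{\left(h \right)} = 5 h$
$- \frac{56690}{I{\left(-138 + \left(51 - -56\right),p{\left(-14 \right)} \right)}} = - \frac{56690}{310 \frac{1}{5 \left(-14\right)}} = - \frac{56690}{310 \frac{1}{-70}} = - \frac{56690}{310 \left(- \frac{1}{70}\right)} = - \frac{56690}{- \frac{31}{7}} = \left(-56690\right) \left(- \frac{7}{31}\right) = \frac{396830}{31}$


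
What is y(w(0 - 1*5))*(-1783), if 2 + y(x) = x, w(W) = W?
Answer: 12481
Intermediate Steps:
y(x) = -2 + x
y(w(0 - 1*5))*(-1783) = (-2 + (0 - 1*5))*(-1783) = (-2 + (0 - 5))*(-1783) = (-2 - 5)*(-1783) = -7*(-1783) = 12481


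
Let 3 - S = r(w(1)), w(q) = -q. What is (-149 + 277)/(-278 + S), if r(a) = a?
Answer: -64/137 ≈ -0.46715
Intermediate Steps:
S = 4 (S = 3 - (-1) = 3 - 1*(-1) = 3 + 1 = 4)
(-149 + 277)/(-278 + S) = (-149 + 277)/(-278 + 4) = 128/(-274) = 128*(-1/274) = -64/137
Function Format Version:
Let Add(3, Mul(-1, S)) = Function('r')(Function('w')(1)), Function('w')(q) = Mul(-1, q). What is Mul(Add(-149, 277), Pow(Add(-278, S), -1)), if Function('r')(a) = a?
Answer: Rational(-64, 137) ≈ -0.46715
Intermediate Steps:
S = 4 (S = Add(3, Mul(-1, Mul(-1, 1))) = Add(3, Mul(-1, -1)) = Add(3, 1) = 4)
Mul(Add(-149, 277), Pow(Add(-278, S), -1)) = Mul(Add(-149, 277), Pow(Add(-278, 4), -1)) = Mul(128, Pow(-274, -1)) = Mul(128, Rational(-1, 274)) = Rational(-64, 137)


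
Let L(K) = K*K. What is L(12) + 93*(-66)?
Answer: -5994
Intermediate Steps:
L(K) = K²
L(12) + 93*(-66) = 12² + 93*(-66) = 144 - 6138 = -5994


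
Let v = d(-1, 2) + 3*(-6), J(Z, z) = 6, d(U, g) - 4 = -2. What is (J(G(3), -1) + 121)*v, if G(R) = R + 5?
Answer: -2032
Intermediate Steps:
d(U, g) = 2 (d(U, g) = 4 - 2 = 2)
G(R) = 5 + R
v = -16 (v = 2 + 3*(-6) = 2 - 18 = -16)
(J(G(3), -1) + 121)*v = (6 + 121)*(-16) = 127*(-16) = -2032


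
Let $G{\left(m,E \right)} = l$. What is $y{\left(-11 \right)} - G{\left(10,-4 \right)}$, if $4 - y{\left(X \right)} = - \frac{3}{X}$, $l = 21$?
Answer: $- \frac{190}{11} \approx -17.273$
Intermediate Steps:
$G{\left(m,E \right)} = 21$
$y{\left(X \right)} = 4 + \frac{3}{X}$ ($y{\left(X \right)} = 4 - - \frac{3}{X} = 4 + \frac{3}{X}$)
$y{\left(-11 \right)} - G{\left(10,-4 \right)} = \left(4 + \frac{3}{-11}\right) - 21 = \left(4 + 3 \left(- \frac{1}{11}\right)\right) - 21 = \left(4 - \frac{3}{11}\right) - 21 = \frac{41}{11} - 21 = - \frac{190}{11}$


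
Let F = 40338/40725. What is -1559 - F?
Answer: -7058957/4525 ≈ -1560.0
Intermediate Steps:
F = 4482/4525 (F = 40338*(1/40725) = 4482/4525 ≈ 0.99050)
-1559 - F = -1559 - 1*4482/4525 = -1559 - 4482/4525 = -7058957/4525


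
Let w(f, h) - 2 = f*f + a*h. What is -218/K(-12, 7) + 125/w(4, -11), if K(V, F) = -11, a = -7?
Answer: 4417/209 ≈ 21.134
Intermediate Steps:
w(f, h) = 2 + f² - 7*h (w(f, h) = 2 + (f*f - 7*h) = 2 + (f² - 7*h) = 2 + f² - 7*h)
-218/K(-12, 7) + 125/w(4, -11) = -218/(-11) + 125/(2 + 4² - 7*(-11)) = -218*(-1/11) + 125/(2 + 16 + 77) = 218/11 + 125/95 = 218/11 + 125*(1/95) = 218/11 + 25/19 = 4417/209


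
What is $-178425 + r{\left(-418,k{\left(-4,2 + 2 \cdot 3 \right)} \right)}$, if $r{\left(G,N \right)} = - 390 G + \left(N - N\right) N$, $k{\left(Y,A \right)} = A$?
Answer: $-15405$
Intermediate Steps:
$r{\left(G,N \right)} = - 390 G$ ($r{\left(G,N \right)} = - 390 G + 0 N = - 390 G + 0 = - 390 G$)
$-178425 + r{\left(-418,k{\left(-4,2 + 2 \cdot 3 \right)} \right)} = -178425 - -163020 = -178425 + 163020 = -15405$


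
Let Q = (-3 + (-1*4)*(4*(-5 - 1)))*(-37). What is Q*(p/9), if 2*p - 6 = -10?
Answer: 2294/3 ≈ 764.67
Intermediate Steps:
p = -2 (p = 3 + (½)*(-10) = 3 - 5 = -2)
Q = -3441 (Q = (-3 - 16*(-6))*(-37) = (-3 - 4*(-24))*(-37) = (-3 + 96)*(-37) = 93*(-37) = -3441)
Q*(p/9) = -(-6882)/9 = -3441*(-2/9) = 2294/3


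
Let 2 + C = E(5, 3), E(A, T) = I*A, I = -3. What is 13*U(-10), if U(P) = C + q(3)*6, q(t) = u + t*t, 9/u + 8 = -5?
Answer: 427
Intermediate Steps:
u = -9/13 (u = 9/(-8 - 5) = 9/(-13) = 9*(-1/13) = -9/13 ≈ -0.69231)
q(t) = -9/13 + t**2 (q(t) = -9/13 + t*t = -9/13 + t**2)
E(A, T) = -3*A
C = -17 (C = -2 - 3*5 = -2 - 15 = -17)
U(P) = 427/13 (U(P) = -17 + (-9/13 + 3**2)*6 = -17 + (-9/13 + 9)*6 = -17 + (108/13)*6 = -17 + 648/13 = 427/13)
13*U(-10) = 13*(427/13) = 427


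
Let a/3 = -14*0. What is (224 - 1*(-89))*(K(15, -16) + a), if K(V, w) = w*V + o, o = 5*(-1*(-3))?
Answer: -70425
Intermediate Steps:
o = 15 (o = 5*3 = 15)
a = 0 (a = 3*(-14*0) = 3*0 = 0)
K(V, w) = 15 + V*w (K(V, w) = w*V + 15 = V*w + 15 = 15 + V*w)
(224 - 1*(-89))*(K(15, -16) + a) = (224 - 1*(-89))*((15 + 15*(-16)) + 0) = (224 + 89)*((15 - 240) + 0) = 313*(-225 + 0) = 313*(-225) = -70425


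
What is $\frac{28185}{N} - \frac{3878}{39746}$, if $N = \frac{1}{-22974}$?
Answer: $- \frac{1838315497687}{2839} \approx -6.4752 \cdot 10^{8}$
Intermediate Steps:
$N = - \frac{1}{22974} \approx -4.3527 \cdot 10^{-5}$
$\frac{28185}{N} - \frac{3878}{39746} = \frac{28185}{- \frac{1}{22974}} - \frac{3878}{39746} = 28185 \left(-22974\right) - \frac{277}{2839} = -647522190 - \frac{277}{2839} = - \frac{1838315497687}{2839}$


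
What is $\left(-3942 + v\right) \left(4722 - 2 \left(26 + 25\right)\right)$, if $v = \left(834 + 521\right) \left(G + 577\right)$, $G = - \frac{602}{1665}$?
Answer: $\frac{398667849580}{111} \approx 3.5916 \cdot 10^{9}$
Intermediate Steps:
$G = - \frac{602}{1665}$ ($G = \left(-602\right) \frac{1}{1665} = - \frac{602}{1665} \approx -0.36156$)
$v = \frac{260187913}{333}$ ($v = \left(834 + 521\right) \left(- \frac{602}{1665} + 577\right) = 1355 \cdot \frac{960103}{1665} = \frac{260187913}{333} \approx 7.8135 \cdot 10^{5}$)
$\left(-3942 + v\right) \left(4722 - 2 \left(26 + 25\right)\right) = \left(-3942 + \frac{260187913}{333}\right) \left(4722 - 2 \left(26 + 25\right)\right) = \frac{258875227 \left(4722 - 102\right)}{333} = \frac{258875227}{333} \cdot 4620 = \frac{398667849580}{111}$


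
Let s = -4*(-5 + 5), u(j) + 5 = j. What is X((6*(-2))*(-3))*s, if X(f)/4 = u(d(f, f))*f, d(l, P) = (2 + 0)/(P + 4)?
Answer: 0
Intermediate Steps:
d(l, P) = 2/(4 + P)
u(j) = -5 + j
X(f) = 4*f*(-5 + 2/(4 + f)) (X(f) = 4*((-5 + 2/(4 + f))*f) = 4*(f*(-5 + 2/(4 + f))) = 4*f*(-5 + 2/(4 + f)))
s = 0 (s = -4*0 = 0)
X((6*(-2))*(-3))*s = -4*(6*(-2))*(-3)*(18 + 5*((6*(-2))*(-3)))/(4 + (6*(-2))*(-3))*0 = -4*(-12*(-3))*(18 + 5*(-12*(-3)))/(4 - 12*(-3))*0 = -4*36*(18 + 5*36)/(4 + 36)*0 = -4*36*(18 + 180)/40*0 = -4*36*1/40*198*0 = -3564/5*0 = 0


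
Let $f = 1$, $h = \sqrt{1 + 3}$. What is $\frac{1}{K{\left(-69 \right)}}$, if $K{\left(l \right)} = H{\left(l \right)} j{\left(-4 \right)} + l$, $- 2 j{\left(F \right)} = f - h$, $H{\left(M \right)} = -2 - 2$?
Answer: $- \frac{1}{71} \approx -0.014085$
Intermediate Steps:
$h = 2$ ($h = \sqrt{4} = 2$)
$H{\left(M \right)} = -4$
$j{\left(F \right)} = \frac{1}{2}$ ($j{\left(F \right)} = - \frac{1 - 2}{2} = \left(- \frac{1}{2}\right) \left(-1\right) = \frac{1}{2}$)
$K{\left(l \right)} = -2 + l$ ($K{\left(l \right)} = \left(-4\right) \frac{1}{2} + l = -2 + l$)
$\frac{1}{K{\left(-69 \right)}} = \frac{1}{-2 - 69} = \frac{1}{-71} = - \frac{1}{71}$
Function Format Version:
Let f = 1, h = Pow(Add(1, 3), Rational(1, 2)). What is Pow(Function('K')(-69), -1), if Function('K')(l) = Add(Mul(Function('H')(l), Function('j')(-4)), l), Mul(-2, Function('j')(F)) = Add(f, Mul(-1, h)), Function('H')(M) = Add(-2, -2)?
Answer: Rational(-1, 71) ≈ -0.014085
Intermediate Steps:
h = 2 (h = Pow(4, Rational(1, 2)) = 2)
Function('H')(M) = -4
Function('j')(F) = Rational(1, 2) (Function('j')(F) = Mul(Rational(-1, 2), Add(1, Mul(-1, 2))) = Mul(Rational(-1, 2), Add(1, -2)) = Mul(Rational(-1, 2), -1) = Rational(1, 2))
Function('K')(l) = Add(-2, l) (Function('K')(l) = Add(Mul(-4, Rational(1, 2)), l) = Add(-2, l))
Pow(Function('K')(-69), -1) = Pow(Add(-2, -69), -1) = Pow(-71, -1) = Rational(-1, 71)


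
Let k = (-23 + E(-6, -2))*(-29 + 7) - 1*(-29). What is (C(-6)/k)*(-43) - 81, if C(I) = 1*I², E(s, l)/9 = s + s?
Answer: -237339/2911 ≈ -81.532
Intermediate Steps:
E(s, l) = 18*s (E(s, l) = 9*(s + s) = 9*(2*s) = 18*s)
C(I) = I²
k = 2911 (k = (-23 + 18*(-6))*(-29 + 7) - 1*(-29) = (-23 - 108)*(-22) + 29 = -131*(-22) + 29 = 2882 + 29 = 2911)
(C(-6)/k)*(-43) - 81 = ((-6)²/2911)*(-43) - 81 = (36*(1/2911))*(-43) - 81 = (36/2911)*(-43) - 81 = -1548/2911 - 81 = -237339/2911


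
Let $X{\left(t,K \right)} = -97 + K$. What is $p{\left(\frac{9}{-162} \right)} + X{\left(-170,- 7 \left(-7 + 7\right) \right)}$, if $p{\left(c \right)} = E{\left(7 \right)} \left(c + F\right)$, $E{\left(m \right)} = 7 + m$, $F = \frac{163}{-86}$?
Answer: $- \frac{48109}{387} \approx -124.31$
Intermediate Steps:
$F = - \frac{163}{86}$ ($F = 163 \left(- \frac{1}{86}\right) = - \frac{163}{86} \approx -1.8953$)
$p{\left(c \right)} = - \frac{1141}{43} + 14 c$ ($p{\left(c \right)} = \left(7 + 7\right) \left(c - \frac{163}{86}\right) = 14 \left(- \frac{163}{86} + c\right) = - \frac{1141}{43} + 14 c$)
$p{\left(\frac{9}{-162} \right)} + X{\left(-170,- 7 \left(-7 + 7\right) \right)} = \left(- \frac{1141}{43} + 14 \frac{9}{-162}\right) - \left(97 + 7 \left(-7 + 7\right)\right) = \left(- \frac{1141}{43} + 14 \cdot 9 \left(- \frac{1}{162}\right)\right) - 97 = \left(- \frac{1141}{43} + 14 \left(- \frac{1}{18}\right)\right) + \left(-97 + 0\right) = \left(- \frac{1141}{43} - \frac{7}{9}\right) - 97 = - \frac{10570}{387} - 97 = - \frac{48109}{387}$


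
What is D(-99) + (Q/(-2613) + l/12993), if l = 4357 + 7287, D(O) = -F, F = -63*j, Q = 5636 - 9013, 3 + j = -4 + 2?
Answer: -49859954/159393 ≈ -312.81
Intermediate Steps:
j = -5 (j = -3 + (-4 + 2) = -3 - 2 = -5)
Q = -3377
F = 315 (F = -63*(-5) = 315)
D(O) = -315 (D(O) = -1*315 = -315)
l = 11644
D(-99) + (Q/(-2613) + l/12993) = -315 + (-3377/(-2613) + 11644/12993) = -315 + (-3377*(-1/2613) + 11644*(1/12993)) = -315 + (3377/2613 + 164/183) = -315 + 348841/159393 = -49859954/159393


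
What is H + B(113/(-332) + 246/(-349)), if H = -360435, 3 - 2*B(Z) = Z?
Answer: -83525296447/231736 ≈ -3.6043e+5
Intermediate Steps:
B(Z) = 3/2 - Z/2
H + B(113/(-332) + 246/(-349)) = -360435 + (3/2 - (113/(-332) + 246/(-349))/2) = -360435 + (3/2 - (113*(-1/332) + 246*(-1/349))/2) = -360435 + (3/2 - (-113/332 - 246/349)/2) = -360435 + (3/2 - ½*(-121109/115868)) = -360435 + (3/2 + 121109/231736) = -360435 + 468713/231736 = -83525296447/231736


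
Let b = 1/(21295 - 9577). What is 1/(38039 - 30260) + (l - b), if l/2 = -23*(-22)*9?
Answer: 276744522905/30384774 ≈ 9108.0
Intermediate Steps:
b = 1/11718 ≈ 8.5339e-5
l = 9108 (l = 2*(-23*(-22)*9) = 2*(506*9) = 2*4554 = 9108)
1/(38039 - 30260) + (l - b) = 1/(38039 - 30260) + (9108 - 1*1/11718) = 1/7779 + (9108 - 1/11718) = 1/7779 + 106727543/11718 = 276744522905/30384774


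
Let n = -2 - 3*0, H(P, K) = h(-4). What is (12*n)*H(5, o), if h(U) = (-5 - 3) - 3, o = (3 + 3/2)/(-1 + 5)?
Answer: 264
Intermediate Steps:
o = 9/8 (o = (3 + 3*(½))/4 = (3 + 3/2)*(¼) = (9/2)*(¼) = 9/8 ≈ 1.1250)
h(U) = -11 (h(U) = -8 - 3 = -11)
H(P, K) = -11
n = -2 (n = -2 + 0 = -2)
(12*n)*H(5, o) = (12*(-2))*(-11) = -24*(-11) = 264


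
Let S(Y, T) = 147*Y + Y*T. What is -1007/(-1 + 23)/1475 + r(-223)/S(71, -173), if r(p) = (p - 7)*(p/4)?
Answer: -417949047/59902700 ≈ -6.9771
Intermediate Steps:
S(Y, T) = 147*Y + T*Y
r(p) = p*(-7 + p)/4 (r(p) = (-7 + p)*(p*(¼)) = (-7 + p)*(p/4) = p*(-7 + p)/4)
-1007/(-1 + 23)/1475 + r(-223)/S(71, -173) = -1007/(-1 + 23)/1475 + ((¼)*(-223)*(-7 - 223))/((71*(147 - 173))) = -1007/22*(1/1475) + ((¼)*(-223)*(-230))/((71*(-26))) = -1007*1/22*(1/1475) + (25645/2)/(-1846) = -1007/22*1/1475 + (25645/2)*(-1/1846) = -1007/32450 - 25645/3692 = -417949047/59902700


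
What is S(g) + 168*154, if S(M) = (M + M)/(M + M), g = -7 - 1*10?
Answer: 25873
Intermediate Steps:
g = -17 (g = -7 - 10 = -17)
S(M) = 1 (S(M) = (2*M)/((2*M)) = (2*M)*(1/(2*M)) = 1)
S(g) + 168*154 = 1 + 168*154 = 1 + 25872 = 25873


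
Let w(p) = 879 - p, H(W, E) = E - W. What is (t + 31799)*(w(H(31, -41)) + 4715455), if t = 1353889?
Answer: 6535467197328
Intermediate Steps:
(t + 31799)*(w(H(31, -41)) + 4715455) = (1353889 + 31799)*((879 - (-41 - 1*31)) + 4715455) = 1385688*((879 - (-41 - 31)) + 4715455) = 1385688*((879 - 1*(-72)) + 4715455) = 1385688*((879 + 72) + 4715455) = 1385688*(951 + 4715455) = 1385688*4716406 = 6535467197328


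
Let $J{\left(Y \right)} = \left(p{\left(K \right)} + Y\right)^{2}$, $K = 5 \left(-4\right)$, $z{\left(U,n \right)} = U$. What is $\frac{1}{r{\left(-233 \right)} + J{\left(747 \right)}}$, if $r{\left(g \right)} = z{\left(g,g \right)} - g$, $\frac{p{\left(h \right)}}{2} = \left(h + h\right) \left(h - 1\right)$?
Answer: $\frac{1}{5890329} \approx 1.6977 \cdot 10^{-7}$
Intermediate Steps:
$K = -20$
$p{\left(h \right)} = 4 h \left(-1 + h\right)$ ($p{\left(h \right)} = 2 \left(h + h\right) \left(h - 1\right) = 2 \cdot 2 h \left(-1 + h\right) = 4 h \left(-1 + h\right)$)
$J{\left(Y \right)} = \left(1680 + Y\right)^{2}$ ($J{\left(Y \right)} = \left(4 \left(-20\right) \left(-1 - 20\right) + Y\right)^{2} = \left(4 \left(-20\right) \left(-21\right) + Y\right)^{2} = \left(1680 + Y\right)^{2}$)
$r{\left(g \right)} = 0$ ($r{\left(g \right)} = g - g = 0$)
$\frac{1}{r{\left(-233 \right)} + J{\left(747 \right)}} = \frac{1}{0 + \left(1680 + 747\right)^{2}} = \frac{1}{0 + 2427^{2}} = \frac{1}{0 + 5890329} = \frac{1}{5890329}$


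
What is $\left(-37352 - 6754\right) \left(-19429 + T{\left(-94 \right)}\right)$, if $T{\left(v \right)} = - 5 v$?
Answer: $836205654$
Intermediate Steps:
$\left(-37352 - 6754\right) \left(-19429 + T{\left(-94 \right)}\right) = \left(-37352 - 6754\right) \left(-19429 - -470\right) = \left(-37352 - 6754\right) \left(-19429 + 470\right) = \left(-44106\right) \left(-18959\right) = 836205654$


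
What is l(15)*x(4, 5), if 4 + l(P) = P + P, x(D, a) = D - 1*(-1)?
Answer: 130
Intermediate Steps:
x(D, a) = 1 + D (x(D, a) = D + 1 = 1 + D)
l(P) = -4 + 2*P (l(P) = -4 + (P + P) = -4 + 2*P)
l(15)*x(4, 5) = (-4 + 2*15)*(1 + 4) = (-4 + 30)*5 = 26*5 = 130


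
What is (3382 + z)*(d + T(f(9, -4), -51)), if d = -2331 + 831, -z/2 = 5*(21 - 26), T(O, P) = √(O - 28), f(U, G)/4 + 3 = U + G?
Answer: -5148000 + 6864*I*√5 ≈ -5.148e+6 + 15348.0*I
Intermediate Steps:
f(U, G) = -12 + 4*G + 4*U (f(U, G) = -12 + 4*(U + G) = -12 + 4*(G + U) = -12 + (4*G + 4*U) = -12 + 4*G + 4*U)
T(O, P) = √(-28 + O)
z = 50 (z = -10*(21 - 26) = -10*(-5) = -2*(-25) = 50)
d = -1500
(3382 + z)*(d + T(f(9, -4), -51)) = (3382 + 50)*(-1500 + √(-28 + (-12 + 4*(-4) + 4*9))) = 3432*(-1500 + √(-28 + (-12 - 16 + 36))) = 3432*(-1500 + √(-28 + 8)) = 3432*(-1500 + √(-20)) = 3432*(-1500 + 2*I*√5) = -5148000 + 6864*I*√5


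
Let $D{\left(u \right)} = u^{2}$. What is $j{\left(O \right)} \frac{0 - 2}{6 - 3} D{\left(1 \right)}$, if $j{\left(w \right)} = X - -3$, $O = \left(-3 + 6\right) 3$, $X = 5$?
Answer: $- \frac{16}{3} \approx -5.3333$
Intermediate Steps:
$O = 9$ ($O = 3 \cdot 3 = 9$)
$j{\left(w \right)} = 8$ ($j{\left(w \right)} = 5 - -3 = 5 + 3 = 8$)
$j{\left(O \right)} \frac{0 - 2}{6 - 3} D{\left(1 \right)} = 8 \frac{0 - 2}{6 - 3} \cdot 1^{2} = 8 \left(- \frac{2}{3}\right) 1 = \left(- \frac{16}{3}\right) 1 = - \frac{16}{3}$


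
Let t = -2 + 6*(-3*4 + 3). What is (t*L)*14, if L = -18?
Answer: 14112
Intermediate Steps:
t = -56 (t = -2 + 6*(-12 + 3) = -2 + 6*(-9) = -2 - 54 = -56)
(t*L)*14 = -56*(-18)*14 = 1008*14 = 14112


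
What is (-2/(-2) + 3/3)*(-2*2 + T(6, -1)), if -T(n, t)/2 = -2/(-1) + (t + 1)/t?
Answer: -16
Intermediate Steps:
T(n, t) = -4 - 2*(1 + t)/t (T(n, t) = -2*(-2/(-1) + (t + 1)/t) = -2*(-2*(-1) + (1 + t)/t) = -2*(2 + (1 + t)/t) = -4 - 2*(1 + t)/t)
(-2/(-2) + 3/3)*(-2*2 + T(6, -1)) = (-2/(-2) + 3/3)*(-2*2 + (-6 - 2/(-1))) = (-2*(-½) + 3*(⅓))*(-4 + (-6 - 2*(-1))) = (1 + 1)*(-4 + (-6 + 2)) = 2*(-4 - 4) = 2*(-8) = -16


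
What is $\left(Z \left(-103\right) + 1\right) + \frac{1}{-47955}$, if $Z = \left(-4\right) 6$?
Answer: $\frac{118592714}{47955} \approx 2473.0$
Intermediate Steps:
$Z = -24$
$\left(Z \left(-103\right) + 1\right) + \frac{1}{-47955} = \left(\left(-24\right) \left(-103\right) + 1\right) + \frac{1}{-47955} = \left(2472 + 1\right) - \frac{1}{47955} = 2473 - \frac{1}{47955} = \frac{118592714}{47955}$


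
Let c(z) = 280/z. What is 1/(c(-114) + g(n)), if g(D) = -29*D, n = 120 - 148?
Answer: 57/46144 ≈ 0.0012353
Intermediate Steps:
n = -28
1/(c(-114) + g(n)) = 1/(280/(-114) - 29*(-28)) = 1/(280*(-1/114) + 812) = 1/(-140/57 + 812) = 1/(46144/57) = 57/46144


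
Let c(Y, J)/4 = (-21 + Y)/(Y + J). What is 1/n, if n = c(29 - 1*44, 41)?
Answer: -13/72 ≈ -0.18056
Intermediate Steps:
c(Y, J) = 4*(-21 + Y)/(J + Y) (c(Y, J) = 4*((-21 + Y)/(Y + J)) = 4*((-21 + Y)/(J + Y)) = 4*(-21 + Y)/(J + Y))
n = -72/13 (n = 4*(-21 + (29 - 1*44))/(41 + (29 - 1*44)) = 4*(-21 + (29 - 44))/(41 + (29 - 44)) = 4*(-21 - 15)/(41 - 15) = 4*(-36)/26 = 4*(1/26)*(-36) = -72/13 ≈ -5.5385)
1/n = 1/(-72/13) = -13/72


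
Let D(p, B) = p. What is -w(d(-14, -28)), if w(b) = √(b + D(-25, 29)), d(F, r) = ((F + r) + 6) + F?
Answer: -5*I*√3 ≈ -8.6602*I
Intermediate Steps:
d(F, r) = 6 + r + 2*F (d(F, r) = (6 + F + r) + F = 6 + r + 2*F)
w(b) = √(-25 + b) (w(b) = √(b - 25) = √(-25 + b))
-w(d(-14, -28)) = -√(-25 + (6 - 28 + 2*(-14))) = -√(-25 + (6 - 28 - 28)) = -√(-25 - 50) = -√(-75) = -5*I*√3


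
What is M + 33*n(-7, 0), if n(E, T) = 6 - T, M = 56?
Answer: 254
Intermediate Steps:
M + 33*n(-7, 0) = 56 + 33*(6 - 1*0) = 56 + 33*(6 + 0) = 56 + 33*6 = 56 + 198 = 254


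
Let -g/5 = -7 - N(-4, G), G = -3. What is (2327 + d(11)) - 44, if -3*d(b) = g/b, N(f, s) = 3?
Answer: 75289/33 ≈ 2281.5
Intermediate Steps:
g = 50 (g = -5*(-7 - 1*3) = -5*(-7 - 3) = -5*(-10) = 50)
d(b) = -50/(3*b)
(2327 + d(11)) - 44 = (2327 - 50/3/11) - 44 = (2327 - 50/3*1/11) - 44 = (2327 - 50/33) - 44 = 76741/33 - 44 = 75289/33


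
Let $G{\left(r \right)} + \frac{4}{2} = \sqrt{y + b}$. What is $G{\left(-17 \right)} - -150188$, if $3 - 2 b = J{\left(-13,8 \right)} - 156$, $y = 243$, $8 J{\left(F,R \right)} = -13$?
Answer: $150186 + \frac{\sqrt{5173}}{4} \approx 1.502 \cdot 10^{5}$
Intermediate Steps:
$J{\left(F,R \right)} = - \frac{13}{8}$ ($J{\left(F,R \right)} = \frac{1}{8} \left(-13\right) = - \frac{13}{8}$)
$b = \frac{1285}{16}$ ($b = \frac{3}{2} - \frac{- \frac{13}{8} - 156}{2} = \frac{3}{2} - - \frac{1261}{16} = \frac{3}{2} + \frac{1261}{16} = \frac{1285}{16} \approx 80.313$)
$G{\left(r \right)} = -2 + \frac{\sqrt{5173}}{4}$ ($G{\left(r \right)} = -2 + \sqrt{243 + \frac{1285}{16}} = -2 + \sqrt{\frac{5173}{16}} = -2 + \frac{\sqrt{5173}}{4}$)
$G{\left(-17 \right)} - -150188 = \left(-2 + \frac{\sqrt{5173}}{4}\right) - -150188 = \left(-2 + \frac{\sqrt{5173}}{4}\right) + 150188 = 150186 + \frac{\sqrt{5173}}{4}$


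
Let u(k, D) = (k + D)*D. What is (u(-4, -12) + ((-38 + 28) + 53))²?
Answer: 55225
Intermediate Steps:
u(k, D) = D*(D + k) (u(k, D) = (D + k)*D = D*(D + k))
(u(-4, -12) + ((-38 + 28) + 53))² = (-12*(-12 - 4) + ((-38 + 28) + 53))² = (-12*(-16) + (-10 + 53))² = (192 + 43)² = 235² = 55225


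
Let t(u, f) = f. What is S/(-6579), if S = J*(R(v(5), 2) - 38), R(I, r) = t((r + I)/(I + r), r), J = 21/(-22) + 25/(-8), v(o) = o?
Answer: -359/16082 ≈ -0.022323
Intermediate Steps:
J = -359/88 (J = 21*(-1/22) + 25*(-⅛) = -21/22 - 25/8 = -359/88 ≈ -4.0795)
R(I, r) = r
S = 3231/22 (S = -359*(2 - 38)/88 = -359/88*(-36) = 3231/22 ≈ 146.86)
S/(-6579) = (3231/22)/(-6579) = (3231/22)*(-1/6579) = -359/16082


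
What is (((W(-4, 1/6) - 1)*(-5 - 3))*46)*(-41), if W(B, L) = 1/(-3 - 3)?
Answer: -52808/3 ≈ -17603.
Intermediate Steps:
W(B, L) = -1/6 (W(B, L) = 1/(-6) = -1/6)
(((W(-4, 1/6) - 1)*(-5 - 3))*46)*(-41) = (((-1/6 - 1)*(-5 - 3))*46)*(-41) = (-7/6*(-8)*46)*(-41) = ((28/3)*46)*(-41) = (1288/3)*(-41) = -52808/3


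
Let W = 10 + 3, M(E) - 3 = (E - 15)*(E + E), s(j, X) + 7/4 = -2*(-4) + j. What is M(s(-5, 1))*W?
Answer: -3263/8 ≈ -407.88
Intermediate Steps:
s(j, X) = 25/4 + j (s(j, X) = -7/4 + (-2*(-4) + j) = -7/4 + (8 + j) = 25/4 + j)
M(E) = 3 + 2*E*(-15 + E) (M(E) = 3 + (E - 15)*(E + E) = 3 + (-15 + E)*(2*E) = 3 + 2*E*(-15 + E))
W = 13
M(s(-5, 1))*W = (3 - 30*(25/4 - 5) + 2*(25/4 - 5)²)*13 = (3 - 30*5/4 + 2*(5/4)²)*13 = (3 - 75/2 + 2*(25/16))*13 = (3 - 75/2 + 25/8)*13 = -251/8*13 = -3263/8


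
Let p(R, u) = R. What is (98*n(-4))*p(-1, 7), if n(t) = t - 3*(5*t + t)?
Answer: -6664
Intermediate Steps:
n(t) = -17*t (n(t) = t - 18*t = -17*t)
(98*n(-4))*p(-1, 7) = (98*(-17*(-4)))*(-1) = (98*68)*(-1) = 6664*(-1) = -6664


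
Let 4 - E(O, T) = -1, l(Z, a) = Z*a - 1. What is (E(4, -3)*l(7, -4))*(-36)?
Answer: 5220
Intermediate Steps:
l(Z, a) = -1 + Z*a
E(O, T) = 5 (E(O, T) = 4 - 1*(-1) = 4 + 1 = 5)
(E(4, -3)*l(7, -4))*(-36) = (5*(-1 + 7*(-4)))*(-36) = (5*(-1 - 28))*(-36) = (5*(-29))*(-36) = -145*(-36) = 5220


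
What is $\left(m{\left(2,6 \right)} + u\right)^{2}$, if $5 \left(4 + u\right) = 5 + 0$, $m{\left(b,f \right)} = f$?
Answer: $9$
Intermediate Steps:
$u = -3$ ($u = -4 + \frac{5 + 0}{5} = -4 + \frac{1}{5} \cdot 5 = -4 + 1 = -3$)
$\left(m{\left(2,6 \right)} + u\right)^{2} = \left(6 - 3\right)^{2} = 3^{2} = 9$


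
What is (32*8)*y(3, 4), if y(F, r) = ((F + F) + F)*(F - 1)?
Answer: 4608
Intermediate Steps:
y(F, r) = 3*F*(-1 + F) (y(F, r) = (2*F + F)*(-1 + F) = (3*F)*(-1 + F) = 3*F*(-1 + F))
(32*8)*y(3, 4) = (32*8)*(3*3*(-1 + 3)) = 256*(3*3*2) = 256*18 = 4608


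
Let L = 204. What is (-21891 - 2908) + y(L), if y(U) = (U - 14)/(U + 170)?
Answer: -4637318/187 ≈ -24799.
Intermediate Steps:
y(U) = (-14 + U)/(170 + U)
(-21891 - 2908) + y(L) = (-21891 - 2908) + (-14 + 204)/(170 + 204) = -24799 + 190/374 = -24799 + (1/374)*190 = -24799 + 95/187 = -4637318/187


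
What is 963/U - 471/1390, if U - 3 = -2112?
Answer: -777303/977170 ≈ -0.79546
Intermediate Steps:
U = -2109 (U = 3 - 2112 = -2109)
963/U - 471/1390 = 963/(-2109) - 471/1390 = 963*(-1/2109) - 471*1/1390 = -321/703 - 471/1390 = -777303/977170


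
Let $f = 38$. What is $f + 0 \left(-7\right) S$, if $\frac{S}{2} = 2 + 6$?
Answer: $38$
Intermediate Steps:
$S = 16$ ($S = 2 \left(2 + 6\right) = 2 \cdot 8 = 16$)
$f + 0 \left(-7\right) S = 38 + 0 \left(-7\right) 16 = 38 + 0 \cdot 16 = 38 + 0 = 38$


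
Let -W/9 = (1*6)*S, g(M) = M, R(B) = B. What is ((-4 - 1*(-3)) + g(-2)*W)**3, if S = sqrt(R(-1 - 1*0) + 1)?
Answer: -1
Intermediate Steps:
S = 0 (S = sqrt((-1 - 1*0) + 1) = sqrt((-1 + 0) + 1) = sqrt(-1 + 1) = sqrt(0) = 0)
W = 0 (W = -9*1*6*0 = -54*0 = -9*0 = 0)
((-4 - 1*(-3)) + g(-2)*W)**3 = ((-4 - 1*(-3)) - 2*0)**3 = ((-4 + 3) + 0)**3 = (-1 + 0)**3 = (-1)**3 = -1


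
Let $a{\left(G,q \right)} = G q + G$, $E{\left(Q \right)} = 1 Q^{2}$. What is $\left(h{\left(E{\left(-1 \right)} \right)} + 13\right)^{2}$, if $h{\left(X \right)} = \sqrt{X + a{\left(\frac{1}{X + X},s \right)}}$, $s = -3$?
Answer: $169$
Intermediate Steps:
$E{\left(Q \right)} = Q^{2}$
$a{\left(G,q \right)} = G + G q$
$h{\left(X \right)} = \sqrt{X - \frac{1}{X}}$ ($h{\left(X \right)} = \sqrt{X + \frac{1 - 3}{X + X}} = \sqrt{X + \frac{1}{2 X} \left(-2\right)} = \sqrt{X - \frac{1}{X}}$)
$\left(h{\left(E{\left(-1 \right)} \right)} + 13\right)^{2} = \left(\sqrt{\left(-1\right)^{2} - \frac{1}{\left(-1\right)^{2}}} + 13\right)^{2} = \left(\sqrt{1 - 1^{-1}} + 13\right)^{2} = \left(\sqrt{1 - 1} + 13\right)^{2} = \left(\sqrt{0} + 13\right)^{2} = \left(0 + 13\right)^{2} = 13^{2} = 169$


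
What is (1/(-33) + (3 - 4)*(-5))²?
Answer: 26896/1089 ≈ 24.698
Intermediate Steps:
(1/(-33) + (3 - 4)*(-5))² = (-1/33 - 1*(-5))² = (-1/33 + 5)² = (164/33)² = 26896/1089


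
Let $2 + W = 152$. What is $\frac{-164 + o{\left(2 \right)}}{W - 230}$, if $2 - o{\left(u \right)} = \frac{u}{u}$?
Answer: $\frac{163}{80} \approx 2.0375$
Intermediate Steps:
$o{\left(u \right)} = 1$ ($o{\left(u \right)} = 2 - \frac{u}{u} = 2 - 1 = 1$)
$W = 150$ ($W = -2 + 152 = 150$)
$\frac{-164 + o{\left(2 \right)}}{W - 230} = \frac{-164 + 1}{150 - 230} = - \frac{163}{-80} = \left(-163\right) \left(- \frac{1}{80}\right) = \frac{163}{80}$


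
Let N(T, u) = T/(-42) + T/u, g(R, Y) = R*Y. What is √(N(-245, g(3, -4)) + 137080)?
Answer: 5*√21937/2 ≈ 370.28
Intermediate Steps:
N(T, u) = -T/42 + T/u (N(T, u) = T*(-1/42) + T/u = -T/42 + T/u)
√(N(-245, g(3, -4)) + 137080) = √((-1/42*(-245) - 245/(3*(-4))) + 137080) = √((35/6 - 245/(-12)) + 137080) = √((35/6 - 245*(-1/12)) + 137080) = √((35/6 + 245/12) + 137080) = √(105/4 + 137080) = √(548425/4) = 5*√21937/2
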